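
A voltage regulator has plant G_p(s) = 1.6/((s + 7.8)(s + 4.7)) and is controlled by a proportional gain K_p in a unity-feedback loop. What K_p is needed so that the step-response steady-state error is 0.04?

K_p = 550

Steady-state error for a unit step on this type-0 loop is 1/(1 + K_p·G_p(0)).
G_p(0) = 0.04364. Require 1/(1 + K_p·0.04364) = 0.04, so 1 + 0.04364·K_p = 25.
K_p = (25 − 1)/0.04364 = 550.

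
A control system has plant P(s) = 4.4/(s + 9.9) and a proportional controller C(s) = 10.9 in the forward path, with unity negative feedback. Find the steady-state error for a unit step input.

The loop is type 0. Static position error constant K_pos = C(0)·P(0) = 10.9·0.4444 = 4.844.
Steady-state error to a unit step: e_ss = 1/(1+K_pos) = 1/5.844 = 0.171.

0.171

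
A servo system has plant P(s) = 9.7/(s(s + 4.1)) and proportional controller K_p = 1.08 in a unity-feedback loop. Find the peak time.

T_p = 1.25 s

Closed-loop characteristic equation: s² + 4.1s + 10.48 = 0, so ω_n = 3.237 rad/s and ζ = 4.1/(2·3.237) = 0.6334.
Damped frequency ω_d = ω_n√(1−ζ²) = 2.505 rad/s, so peak time T_p = π/ω_d = 1.25 s.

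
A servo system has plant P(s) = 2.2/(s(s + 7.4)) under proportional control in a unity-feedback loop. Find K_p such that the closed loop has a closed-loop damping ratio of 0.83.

Closed-loop characteristic equation: s² + 7.4s + K_p·2.2 = 0.
So ω_n = √(2.2K_p) and 2ζω_n = 7.4, giving ζ = 7.4/(2√(2.2K_p)).
Setting ζ = 0.83: √(2.2K_p) = 7.4/(2·0.83) = 4.458, so K_p = 19.87/2.2 = 9.03.

K_p = 9.03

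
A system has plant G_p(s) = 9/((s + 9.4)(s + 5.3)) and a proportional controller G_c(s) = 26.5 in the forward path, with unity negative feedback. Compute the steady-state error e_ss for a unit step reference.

0.173

The loop is type 0. Static position error constant K_pos = G_c(0)·G_p(0) = 26.5·0.1807 = 4.787.
Steady-state error to a unit step: e_ss = 1/(1+K_pos) = 1/5.787 = 0.173.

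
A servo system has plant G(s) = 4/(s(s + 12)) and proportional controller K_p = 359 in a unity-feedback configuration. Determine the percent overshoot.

From 1 + K_pG(s) = 0: s² + 12s + 1436 = 0 ⇒ ω_n = 37.89, ζ = 0.1583.
%OS = 100·exp(−πζ/√(1−ζ²)) = 100·exp(−π·0.1583/√0.9749) = 60.4%.

60.4%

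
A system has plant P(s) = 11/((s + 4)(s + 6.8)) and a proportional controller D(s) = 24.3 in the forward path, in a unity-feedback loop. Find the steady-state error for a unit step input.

0.0924

The loop is type 0. Static position error constant K_pos = D(0)·P(0) = 24.3·0.4044 = 9.827.
Steady-state error to a unit step: e_ss = 1/(1+K_pos) = 1/10.83 = 0.0924.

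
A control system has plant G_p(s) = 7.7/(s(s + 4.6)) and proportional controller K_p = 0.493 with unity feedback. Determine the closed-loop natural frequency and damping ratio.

ω_n = 1.95 rad/s, ζ = 1.18

1 + K_p·G_p(s) = 0 gives s² + 4.6s + 3.796 = 0.
So ω_n² = 3.796 ⇒ ω_n = 1.948 rad/s, and ζ = 4.6/(2ω_n) = 1.18.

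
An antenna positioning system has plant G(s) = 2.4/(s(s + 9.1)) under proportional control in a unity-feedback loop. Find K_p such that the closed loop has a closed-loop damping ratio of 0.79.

Closed-loop characteristic equation: s² + 9.1s + K_p·2.4 = 0.
So ω_n = √(2.4K_p) and 2ζω_n = 9.1, giving ζ = 9.1/(2√(2.4K_p)).
Setting ζ = 0.79: √(2.4K_p) = 9.1/(2·0.79) = 5.759, so K_p = 33.17/2.4 = 13.8.

K_p = 13.8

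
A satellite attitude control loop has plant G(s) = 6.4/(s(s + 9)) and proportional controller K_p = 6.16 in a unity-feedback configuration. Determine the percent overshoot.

The closed-loop denominator s² + 9s + 39.42 gives ω_n = √39.42 = 6.279 and ζ = 9/(2ω_n) = 0.7167.
%OS = 100·exp(−πζ/√(1−ζ²)) = 100·exp(−π·0.7167/√0.4864) = 3.96%.

3.96%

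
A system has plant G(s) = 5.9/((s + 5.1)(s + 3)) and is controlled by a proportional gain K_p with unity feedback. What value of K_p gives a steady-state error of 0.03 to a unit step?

Steady-state error for a unit step on this type-0 loop is 1/(1 + K_p·G(0)).
G(0) = 0.3856. Require 1/(1 + K_p·0.3856) = 0.03, so 1 + 0.3856·K_p = 33.33.
K_p = (33.33 − 1)/0.3856 = 83.8.

K_p = 83.8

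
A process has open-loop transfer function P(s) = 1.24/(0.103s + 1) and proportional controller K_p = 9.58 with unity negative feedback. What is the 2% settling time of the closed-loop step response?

Closed loop: T(s) = K_p·P/(1+K_p·P) = 11.88/(0.103s + 1 + 11.88), with pole at s = −(1 + 11.88)/0.103 = −125.
τ = 1/125 = 0.007997 s, so 2% settling time ≈ 4τ = 0.032 s.

T_s ≈ 0.032 s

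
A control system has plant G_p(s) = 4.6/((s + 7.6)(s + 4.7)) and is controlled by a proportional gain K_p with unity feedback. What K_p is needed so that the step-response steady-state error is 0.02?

K_p = 380

For a type-0 loop with proportional control, e_ss = 1/(1 + K_p·G_p(0)).
G_p(0) = 0.1288. Require 1/(1 + K_p·0.1288) = 0.02, so 1 + 0.1288·K_p = 50.
K_p = (50 − 1)/0.1288 = 380.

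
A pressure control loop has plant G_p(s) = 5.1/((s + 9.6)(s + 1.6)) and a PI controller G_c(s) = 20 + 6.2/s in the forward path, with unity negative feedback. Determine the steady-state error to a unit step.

0

The open loop G_c(s)G_p(s) has a pole at the origin (type 1), so the static position error constant is infinite and e_ss = 1/(1+∞) = 0.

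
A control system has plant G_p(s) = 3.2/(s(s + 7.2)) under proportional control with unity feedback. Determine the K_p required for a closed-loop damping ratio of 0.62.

K_p = 10.5

Closed-loop characteristic equation: s² + 7.2s + K_p·3.2 = 0.
So ω_n = √(3.2K_p) and 2ζω_n = 7.2, giving ζ = 7.2/(2√(3.2K_p)).
Setting ζ = 0.62: √(3.2K_p) = 7.2/(2·0.62) = 5.806, so K_p = 33.71/3.2 = 10.5.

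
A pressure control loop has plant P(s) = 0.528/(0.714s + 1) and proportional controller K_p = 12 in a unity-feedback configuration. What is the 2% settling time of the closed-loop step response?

Closed loop: T(s) = K_p·P/(1+K_p·P) = 6.336/(0.714s + 1 + 6.336), with pole at s = −(1 + 6.336)/0.714 = −10.27.
τ = 1/10.27 = 0.09733 s, so 2% settling time ≈ 4τ = 0.389 s.

T_s ≈ 0.389 s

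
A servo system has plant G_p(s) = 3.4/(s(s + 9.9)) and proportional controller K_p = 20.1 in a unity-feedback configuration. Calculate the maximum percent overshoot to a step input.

9.55%

Closed-loop characteristic equation: s² + 9.9s + 68.34 = 0, so ω_n = 8.267 rad/s and ζ = 9.9/(2·8.267) = 0.5988.
%OS = 100·exp(−πζ/√(1−ζ²)) = 100·exp(−π·0.5988/√0.6415) = 9.55%.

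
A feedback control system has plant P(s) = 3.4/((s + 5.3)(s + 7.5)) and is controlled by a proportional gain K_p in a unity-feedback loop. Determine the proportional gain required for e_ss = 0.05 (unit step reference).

For a type-0 loop with proportional control, e_ss = 1/(1 + K_p·P(0)).
P(0) = 0.08553. Require 1/(1 + K_p·0.08553) = 0.05, so 1 + 0.08553·K_p = 20.
K_p = (20 − 1)/0.08553 = 222.

K_p = 222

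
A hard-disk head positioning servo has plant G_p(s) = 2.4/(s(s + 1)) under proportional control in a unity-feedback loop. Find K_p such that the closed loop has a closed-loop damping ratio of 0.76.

K_p = 0.18

Closed-loop characteristic equation: s² + 1s + K_p·2.4 = 0.
So ω_n = √(2.4K_p) and 2ζω_n = 1, giving ζ = 1/(2√(2.4K_p)).
Setting ζ = 0.76: √(2.4K_p) = 1/(2·0.76) = 0.6579, so K_p = 0.4328/2.4 = 0.18.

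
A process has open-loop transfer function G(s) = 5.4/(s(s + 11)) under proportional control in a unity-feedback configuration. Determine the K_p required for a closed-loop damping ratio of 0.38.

Closed-loop characteristic equation: s² + 11s + K_p·5.4 = 0.
So ω_n = √(5.4K_p) and 2ζω_n = 11, giving ζ = 11/(2√(5.4K_p)).
Setting ζ = 0.38: √(5.4K_p) = 11/(2·0.38) = 14.47, so K_p = 209.5/5.4 = 38.8.

K_p = 38.8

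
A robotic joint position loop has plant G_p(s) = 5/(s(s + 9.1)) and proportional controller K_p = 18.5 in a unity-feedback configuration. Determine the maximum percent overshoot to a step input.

Closed-loop characteristic equation: s² + 9.1s + 92.5 = 0, so ω_n = 9.618 rad/s and ζ = 9.1/(2·9.618) = 0.4731.
%OS = 100·exp(−πζ/√(1−ζ²)) = 100·exp(−π·0.4731/√0.7762) = 18.5%.

18.5%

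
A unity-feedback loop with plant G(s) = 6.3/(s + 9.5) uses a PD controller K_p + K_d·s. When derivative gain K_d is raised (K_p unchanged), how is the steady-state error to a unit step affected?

unchanged

At s = 0 the derivative term contributes nothing: C(0) = K_p regardless of K_d, so K_pos = K_p·G(0) and e_ss are unchanged.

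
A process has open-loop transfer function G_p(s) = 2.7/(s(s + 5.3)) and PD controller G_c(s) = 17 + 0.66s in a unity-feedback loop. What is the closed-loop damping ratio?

ζ = 0.523

Forward path: (17 + 0.66s)·2.7/(s(s+5.3)). The closed-loop characteristic equation is s² + (5.3 + 2.7·0.66)s + 2.7·17 = 0.
That is s² + 7.082s + 45.9 = 0, so ω_n = 6.775 rad/s and ζ = 7.082/(2·6.775) = 0.5227.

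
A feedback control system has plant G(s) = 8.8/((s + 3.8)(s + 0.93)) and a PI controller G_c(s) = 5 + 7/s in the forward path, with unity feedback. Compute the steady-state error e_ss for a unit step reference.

The open loop G_c(s)G(s) has a pole at the origin (type 1), so the static position error constant is infinite and e_ss = 1/(1+∞) = 0.

0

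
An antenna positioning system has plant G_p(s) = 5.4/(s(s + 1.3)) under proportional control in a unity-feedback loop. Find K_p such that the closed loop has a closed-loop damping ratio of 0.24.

K_p = 1.36

Closed-loop characteristic equation: s² + 1.3s + K_p·5.4 = 0.
So ω_n = √(5.4K_p) and 2ζω_n = 1.3, giving ζ = 1.3/(2√(5.4K_p)).
Setting ζ = 0.24: √(5.4K_p) = 1.3/(2·0.24) = 2.708, so K_p = 7.335/5.4 = 1.36.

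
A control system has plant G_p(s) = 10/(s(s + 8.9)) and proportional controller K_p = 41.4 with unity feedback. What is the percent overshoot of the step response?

The closed-loop denominator s² + 8.9s + 414 gives ω_n = √414 = 20.35 and ζ = 8.9/(2ω_n) = 0.2187.
%OS = 100·exp(−πζ/√(1−ζ²)) = 100·exp(−π·0.2187/√0.9522) = 49.5%.

49.5%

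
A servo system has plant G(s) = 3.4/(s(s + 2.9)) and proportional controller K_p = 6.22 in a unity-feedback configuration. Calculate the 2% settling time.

T_s ≈ 2.76 s

From 1 + K_pG(s) = 0: s² + 2.9s + 21.15 = 0 ⇒ ω_n = 4.599, ζ = 0.3153.
2% settling time T_s ≈ 4/(ζω_n) = 4/1.45 = 2.76 s.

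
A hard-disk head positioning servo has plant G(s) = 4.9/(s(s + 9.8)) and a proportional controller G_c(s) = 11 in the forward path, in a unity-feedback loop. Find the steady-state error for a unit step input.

0

The open loop G_c(s)G(s) has a pole at the origin (type 1), so the static position error constant is infinite and e_ss = 1/(1+∞) = 0.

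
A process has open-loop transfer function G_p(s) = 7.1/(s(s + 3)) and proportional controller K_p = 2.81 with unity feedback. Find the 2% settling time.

The closed-loop denominator s² + 3s + 19.95 gives ω_n = √19.95 = 4.467 and ζ = 3/(2ω_n) = 0.3358.
2% settling time T_s ≈ 4/(ζω_n) = 4/1.5 = 2.67 s.

T_s ≈ 2.67 s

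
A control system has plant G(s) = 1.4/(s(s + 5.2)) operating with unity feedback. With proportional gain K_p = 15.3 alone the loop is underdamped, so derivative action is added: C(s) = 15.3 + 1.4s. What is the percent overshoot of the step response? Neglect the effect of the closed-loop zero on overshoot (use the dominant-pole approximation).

Forward path: (15.3 + 1.4s)·1.4/(s(s+5.2)). The closed-loop characteristic equation is s² + (5.2 + 1.4·1.4)s + 1.4·15.3 = 0.
That is s² + 7.16s + 21.42 = 0, so ω_n = 4.628 rad/s and ζ = 7.16/(2·4.628) = 0.7735.
%OS = 100·exp(−πζ/√(1−ζ²)) = 2.16%.

2.16%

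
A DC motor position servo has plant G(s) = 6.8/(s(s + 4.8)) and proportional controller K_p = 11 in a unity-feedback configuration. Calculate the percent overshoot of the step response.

From 1 + K_pG(s) = 0: s² + 4.8s + 74.8 = 0 ⇒ ω_n = 8.649, ζ = 0.2775.
%OS = 100·exp(−πζ/√(1−ζ²)) = 100·exp(−π·0.2775/√0.923) = 40.4%.

40.4%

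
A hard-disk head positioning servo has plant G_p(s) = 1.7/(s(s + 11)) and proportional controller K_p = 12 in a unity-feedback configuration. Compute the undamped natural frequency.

ω_n = 4.52 rad/s

1 + K_p·G_p(s) = 0 gives s² + 11s + 20.4 = 0.
Matching s² + 2ζω_n s + ω_n²: ω_n = √20.4 = 4.517 rad/s and 2ζω_n = 11, so ζ = 11/(2·4.517) = 1.22.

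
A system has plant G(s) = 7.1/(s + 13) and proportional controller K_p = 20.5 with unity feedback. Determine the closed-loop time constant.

τ = 0.00631 s

Closed-loop transfer function: T(s) = K_p·G(s)/(1 + K_p·G(s)) = 145.5/(s + 13 + 145.5) = 145.5/(s + 158.5).
Time constant τ = 1/158.5 = 0.00631 s.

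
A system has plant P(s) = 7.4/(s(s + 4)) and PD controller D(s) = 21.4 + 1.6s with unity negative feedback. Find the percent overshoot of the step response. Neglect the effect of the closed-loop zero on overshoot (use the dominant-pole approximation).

7.85%

Forward path: (21.4 + 1.6s)·7.4/(s(s+4)). The closed-loop characteristic equation is s² + (4 + 7.4·1.6)s + 7.4·21.4 = 0.
That is s² + 15.84s + 158.4 = 0, so ω_n = 12.58 rad/s and ζ = 15.84/(2·12.58) = 0.6294.
%OS = 100·exp(−πζ/√(1−ζ²)) = 7.85%.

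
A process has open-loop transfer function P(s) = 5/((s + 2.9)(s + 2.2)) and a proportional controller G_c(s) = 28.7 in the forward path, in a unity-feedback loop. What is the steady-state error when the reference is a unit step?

The loop is type 0. Static position error constant K_pos = G_c(0)·P(0) = 28.7·0.7837 = 22.49.
Steady-state error to a unit step: e_ss = 1/(1+K_pos) = 1/23.49 = 0.0426.

0.0426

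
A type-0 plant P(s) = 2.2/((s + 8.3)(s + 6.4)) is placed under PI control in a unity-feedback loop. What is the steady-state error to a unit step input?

0

The PI controller's integrator makes the forward path type 1, so e_ss to a step is zero.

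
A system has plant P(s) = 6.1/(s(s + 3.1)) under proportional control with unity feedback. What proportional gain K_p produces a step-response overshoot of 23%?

K_p = 2.19

From %OS = 100·exp(−πζ/√(1−ζ²)) = 23%, ζ = −ln(0.23)/√(π²+ln²(0.23)) = 0.4237.
Characteristic equation s² + 3.1s + 6.1K_p = 0 gives ζ = 3.1/(2√(6.1K_p)).
Setting ζ = 0.4237: √(6.1K_p) = 3.1/(2·0.4237) = 3.658, so K_p = 13.38/6.1 = 2.19.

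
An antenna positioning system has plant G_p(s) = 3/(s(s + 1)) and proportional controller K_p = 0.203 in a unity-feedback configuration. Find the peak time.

Closed-loop characteristic equation: s² + 1s + 0.609 = 0, so ω_n = 0.7804 rad/s and ζ = 1/(2·0.7804) = 0.6407.
Damped frequency ω_d = ω_n√(1−ζ²) = 0.5992 rad/s, so peak time T_p = π/ω_d = 5.24 s.

T_p = 5.24 s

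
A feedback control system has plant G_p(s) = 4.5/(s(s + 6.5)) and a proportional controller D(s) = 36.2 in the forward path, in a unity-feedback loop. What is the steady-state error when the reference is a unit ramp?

0.0399

The loop has one pole at the origin (type 1). Velocity error constant K_v = lim_{s→0} s·D(s)G_p(s) = 36.2·4.5/6.5 = 25.06.
Steady-state error to a unit ramp: e_ss = 1/K_v = 0.0399.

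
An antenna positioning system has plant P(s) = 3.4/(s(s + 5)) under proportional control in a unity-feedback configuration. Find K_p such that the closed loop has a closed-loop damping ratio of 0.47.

K_p = 8.32

Closed-loop characteristic equation: s² + 5s + K_p·3.4 = 0.
So ω_n = √(3.4K_p) and 2ζω_n = 5, giving ζ = 5/(2√(3.4K_p)).
Setting ζ = 0.47: √(3.4K_p) = 5/(2·0.47) = 5.319, so K_p = 28.29/3.4 = 8.32.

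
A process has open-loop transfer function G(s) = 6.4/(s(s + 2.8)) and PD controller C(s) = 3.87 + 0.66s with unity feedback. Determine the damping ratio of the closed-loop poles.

ζ = 0.706

Forward path: (3.87 + 0.66s)·6.4/(s(s+2.8)). The closed-loop characteristic equation is s² + (2.8 + 6.4·0.66)s + 6.4·3.87 = 0.
That is s² + 7.024s + 24.77 = 0, so ω_n = 4.977 rad/s and ζ = 7.024/(2·4.977) = 0.7057.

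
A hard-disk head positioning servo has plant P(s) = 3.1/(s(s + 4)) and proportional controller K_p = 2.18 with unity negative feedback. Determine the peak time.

Closed-loop characteristic equation: s² + 4s + 6.758 = 0, so ω_n = 2.6 rad/s and ζ = 4/(2·2.6) = 0.7693.
Damped frequency ω_d = ω_n√(1−ζ²) = 1.661 rad/s, so peak time T_p = π/ω_d = 1.89 s.

T_p = 1.89 s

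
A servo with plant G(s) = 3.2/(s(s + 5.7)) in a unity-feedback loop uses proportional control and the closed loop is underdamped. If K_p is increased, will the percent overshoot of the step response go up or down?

increase

Characteristic equation s² + 5.7s + K_p·3.2 = 0: raising K_p raises ω_n while 2ζω_n = 5.7 is fixed, so ζ falls and overshoot grows.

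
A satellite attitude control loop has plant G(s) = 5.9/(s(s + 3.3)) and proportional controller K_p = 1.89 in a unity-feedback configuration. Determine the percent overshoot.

The closed-loop denominator s² + 3.3s + 11.15 gives ω_n = √11.15 = 3.339 and ζ = 3.3/(2ω_n) = 0.4941.
%OS = 100·exp(−πζ/√(1−ζ²)) = 100·exp(−π·0.4941/√0.7559) = 16.8%.

16.8%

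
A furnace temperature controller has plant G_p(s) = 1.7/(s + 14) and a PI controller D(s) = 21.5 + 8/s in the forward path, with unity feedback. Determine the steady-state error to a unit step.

0

The open loop D(s)G_p(s) has a pole at the origin (type 1), so the static position error constant is infinite and e_ss = 1/(1+∞) = 0.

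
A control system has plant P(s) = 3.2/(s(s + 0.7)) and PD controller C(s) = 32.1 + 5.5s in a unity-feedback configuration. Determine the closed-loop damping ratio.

ζ = 0.903

Forward path: (32.1 + 5.5s)·3.2/(s(s+0.7)). The closed-loop characteristic equation is s² + (0.7 + 3.2·5.5)s + 3.2·32.1 = 0.
That is s² + 18.3s + 102.7 = 0, so ω_n = 10.14 rad/s and ζ = 18.3/(2·10.14) = 0.9028.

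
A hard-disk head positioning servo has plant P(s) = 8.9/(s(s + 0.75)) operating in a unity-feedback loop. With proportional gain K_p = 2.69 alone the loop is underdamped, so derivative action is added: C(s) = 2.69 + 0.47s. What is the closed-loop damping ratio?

Forward path: (2.69 + 0.47s)·8.9/(s(s+0.75)). The closed-loop characteristic equation is s² + (0.75 + 8.9·0.47)s + 8.9·2.69 = 0.
That is s² + 4.933s + 23.94 = 0, so ω_n = 4.893 rad/s and ζ = 4.933/(2·4.893) = 0.5041.

ζ = 0.504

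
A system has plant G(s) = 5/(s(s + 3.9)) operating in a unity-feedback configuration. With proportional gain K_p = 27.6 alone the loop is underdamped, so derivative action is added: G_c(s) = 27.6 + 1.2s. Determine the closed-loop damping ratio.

ζ = 0.421

Forward path: (27.6 + 1.2s)·5/(s(s+3.9)). The closed-loop characteristic equation is s² + (3.9 + 5·1.2)s + 5·27.6 = 0.
That is s² + 9.9s + 138 = 0, so ω_n = 11.75 rad/s and ζ = 9.9/(2·11.75) = 0.4214.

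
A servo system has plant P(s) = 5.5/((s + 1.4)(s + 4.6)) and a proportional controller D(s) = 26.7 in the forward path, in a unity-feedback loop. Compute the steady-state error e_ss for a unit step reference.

0.042

The loop is type 0. Static position error constant K_pos = D(0)·P(0) = 26.7·0.854 = 22.8.
Steady-state error to a unit step: e_ss = 1/(1+K_pos) = 1/23.8 = 0.042.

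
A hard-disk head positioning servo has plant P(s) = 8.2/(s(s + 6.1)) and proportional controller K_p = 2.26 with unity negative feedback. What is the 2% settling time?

The closed-loop denominator s² + 6.1s + 18.53 gives ω_n = √18.53 = 4.305 and ζ = 6.1/(2ω_n) = 0.7085.
2% settling time T_s ≈ 4/(ζω_n) = 4/3.05 = 1.31 s.

T_s ≈ 1.31 s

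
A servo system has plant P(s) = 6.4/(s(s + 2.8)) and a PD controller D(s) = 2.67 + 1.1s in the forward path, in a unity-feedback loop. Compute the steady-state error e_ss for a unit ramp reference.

The loop has one pole at the origin (type 1). Velocity error constant K_v = lim_{s→0} s·D(s)P(s) = 2.67·6.4/2.8 = 6.103.
Steady-state error to a unit ramp: e_ss = 1/K_v = 0.164.

0.164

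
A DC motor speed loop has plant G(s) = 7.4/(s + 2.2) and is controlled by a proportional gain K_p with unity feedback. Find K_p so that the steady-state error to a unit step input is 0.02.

K_p = 14.6

The loop is type 0, so e_ss(step) = 1/(1 + K_pos) with K_pos = K_p·G(0).
G(0) = 3.364. Require 1/(1 + K_p·3.364) = 0.02, so 1 + 3.364·K_p = 50.
K_p = (50 − 1)/3.364 = 14.6.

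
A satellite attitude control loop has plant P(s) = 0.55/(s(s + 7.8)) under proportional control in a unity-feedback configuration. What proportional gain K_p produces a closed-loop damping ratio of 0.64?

K_p = 67.5

Closed-loop characteristic equation: s² + 7.8s + K_p·0.55 = 0.
So ω_n = √(0.55K_p) and 2ζω_n = 7.8, giving ζ = 7.8/(2√(0.55K_p)).
Setting ζ = 0.64: √(0.55K_p) = 7.8/(2·0.64) = 6.094, so K_p = 37.13/0.55 = 67.5.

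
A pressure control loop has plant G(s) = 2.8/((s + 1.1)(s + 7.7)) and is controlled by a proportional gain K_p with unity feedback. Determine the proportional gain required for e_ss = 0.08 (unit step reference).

K_p = 34.8

Steady-state error for a unit step on this type-0 loop is 1/(1 + K_p·G(0)).
G(0) = 0.3306. Require 1/(1 + K_p·0.3306) = 0.08, so 1 + 0.3306·K_p = 12.5.
K_p = (12.5 − 1)/0.3306 = 34.8.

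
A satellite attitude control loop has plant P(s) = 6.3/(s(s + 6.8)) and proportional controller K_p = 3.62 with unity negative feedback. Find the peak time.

T_p = 0.937 s

From 1 + K_pP(s) = 0: s² + 6.8s + 22.81 = 0 ⇒ ω_n = 4.776, ζ = 0.712.
Damped frequency ω_d = ω_n√(1−ζ²) = 3.354 rad/s, so peak time T_p = π/ω_d = 0.937 s.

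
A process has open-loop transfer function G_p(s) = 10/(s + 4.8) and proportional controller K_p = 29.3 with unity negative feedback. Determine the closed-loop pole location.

s = -297.8

Closed-loop transfer function: T(s) = K_p·G_p(s)/(1 + K_p·G_p(s)) = 293/(s + 4.8 + 293) = 293/(s + 297.8).
The closed-loop pole is at s = −297.8.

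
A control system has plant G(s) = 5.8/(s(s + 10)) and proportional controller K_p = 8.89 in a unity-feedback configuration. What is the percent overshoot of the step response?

4.75%

Closed-loop characteristic equation: s² + 10s + 51.56 = 0, so ω_n = 7.181 rad/s and ζ = 10/(2·7.181) = 0.6963.
%OS = 100·exp(−πζ/√(1−ζ²)) = 100·exp(−π·0.6963/√0.5151) = 4.75%.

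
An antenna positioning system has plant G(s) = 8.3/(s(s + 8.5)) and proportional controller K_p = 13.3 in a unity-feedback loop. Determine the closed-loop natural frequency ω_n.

ω_n = 10.5 rad/s

With unity feedback the closed-loop characteristic equation is s² + 8.5s + 13.3·8.3 = s² + 8.5s + 110.4 = 0.
Matching s² + 2ζω_n s + ω_n²: ω_n = √110.4 = 10.51 rad/s and 2ζω_n = 8.5, so ζ = 8.5/(2·10.51) = 0.405.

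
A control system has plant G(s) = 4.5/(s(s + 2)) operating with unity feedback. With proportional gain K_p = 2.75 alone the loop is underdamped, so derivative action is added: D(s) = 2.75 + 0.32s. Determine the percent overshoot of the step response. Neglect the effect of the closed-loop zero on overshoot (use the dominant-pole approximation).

Forward path: (2.75 + 0.32s)·4.5/(s(s+2)). The closed-loop characteristic equation is s² + (2 + 4.5·0.32)s + 4.5·2.75 = 0.
That is s² + 3.44s + 12.38 = 0, so ω_n = 3.518 rad/s and ζ = 3.44/(2·3.518) = 0.4889.
%OS = 100·exp(−πζ/√(1−ζ²)) = 17.2%.

17.2%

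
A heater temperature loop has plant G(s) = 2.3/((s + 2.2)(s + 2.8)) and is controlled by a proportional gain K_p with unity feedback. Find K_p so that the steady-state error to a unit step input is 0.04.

Steady-state error for a unit step on this type-0 loop is 1/(1 + K_p·G(0)).
G(0) = 0.3734. Require 1/(1 + K_p·0.3734) = 0.04, so 1 + 0.3734·K_p = 25.
K_p = (25 − 1)/0.3734 = 64.3.

K_p = 64.3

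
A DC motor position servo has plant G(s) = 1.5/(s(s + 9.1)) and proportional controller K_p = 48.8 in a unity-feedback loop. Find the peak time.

The closed-loop denominator s² + 9.1s + 73.2 gives ω_n = √73.2 = 8.556 and ζ = 9.1/(2ω_n) = 0.5318.
Damped frequency ω_d = ω_n√(1−ζ²) = 7.246 rad/s, so peak time T_p = π/ω_d = 0.434 s.

T_p = 0.434 s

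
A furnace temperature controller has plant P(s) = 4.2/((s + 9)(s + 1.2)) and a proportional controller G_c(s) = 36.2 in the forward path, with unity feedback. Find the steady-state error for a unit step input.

The loop is type 0. Static position error constant K_pos = G_c(0)·P(0) = 36.2·0.3889 = 14.08.
Steady-state error to a unit step: e_ss = 1/(1+K_pos) = 1/15.08 = 0.0663.

0.0663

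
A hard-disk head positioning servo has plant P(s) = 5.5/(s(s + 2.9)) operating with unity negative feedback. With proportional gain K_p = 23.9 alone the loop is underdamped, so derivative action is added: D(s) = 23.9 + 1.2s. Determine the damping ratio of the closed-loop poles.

Forward path: (23.9 + 1.2s)·5.5/(s(s+2.9)). The closed-loop characteristic equation is s² + (2.9 + 5.5·1.2)s + 5.5·23.9 = 0.
That is s² + 9.5s + 131.4 = 0, so ω_n = 11.47 rad/s and ζ = 9.5/(2·11.47) = 0.4143.

ζ = 0.414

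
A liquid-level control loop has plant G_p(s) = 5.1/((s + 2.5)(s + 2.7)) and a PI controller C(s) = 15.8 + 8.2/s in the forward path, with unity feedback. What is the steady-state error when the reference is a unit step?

The open loop C(s)G_p(s) has a pole at the origin (type 1), so the static position error constant is infinite and e_ss = 1/(1+∞) = 0.

0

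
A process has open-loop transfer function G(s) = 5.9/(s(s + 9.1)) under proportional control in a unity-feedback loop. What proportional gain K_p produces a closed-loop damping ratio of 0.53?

K_p = 12.5

Closed-loop characteristic equation: s² + 9.1s + K_p·5.9 = 0.
So ω_n = √(5.9K_p) and 2ζω_n = 9.1, giving ζ = 9.1/(2√(5.9K_p)).
Setting ζ = 0.53: √(5.9K_p) = 9.1/(2·0.53) = 8.585, so K_p = 73.7/5.9 = 12.5.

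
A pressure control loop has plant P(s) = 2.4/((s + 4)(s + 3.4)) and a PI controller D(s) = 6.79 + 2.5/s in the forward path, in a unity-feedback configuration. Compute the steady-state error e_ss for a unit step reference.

0

The open loop D(s)P(s) has a pole at the origin (type 1), so the static position error constant is infinite and e_ss = 1/(1+∞) = 0.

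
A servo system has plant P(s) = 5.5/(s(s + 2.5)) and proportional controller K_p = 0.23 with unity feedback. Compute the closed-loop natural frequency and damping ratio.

ω_n = 1.12 rad/s, ζ = 1.11

The closed-loop denominator is s(s+2.5) + 0.23·5.5 = s² + 2.5s + 1.265.
Matching s² + 2ζω_n s + ω_n²: ω_n = √1.265 = 1.125 rad/s and 2ζω_n = 2.5, so ζ = 2.5/(2·1.125) = 1.11.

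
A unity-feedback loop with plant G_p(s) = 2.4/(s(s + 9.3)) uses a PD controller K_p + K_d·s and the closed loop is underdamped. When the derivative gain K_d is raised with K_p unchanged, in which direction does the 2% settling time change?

Characteristic equation s² + (9.3 + 2.4K_d)s + 2.4K_p = 0: raising K_d increases ζω_n = (9.3+2.4K_d)/2 while the loop stays underdamped, so T_s ≈ 4/(ζω_n) decreases.

decrease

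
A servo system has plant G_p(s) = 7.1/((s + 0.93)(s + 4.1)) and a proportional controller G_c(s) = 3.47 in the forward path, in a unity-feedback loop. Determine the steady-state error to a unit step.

The loop is type 0. Static position error constant K_pos = G_c(0)·G_p(0) = 3.47·1.862 = 6.461.
Steady-state error to a unit step: e_ss = 1/(1+K_pos) = 1/7.461 = 0.134.

0.134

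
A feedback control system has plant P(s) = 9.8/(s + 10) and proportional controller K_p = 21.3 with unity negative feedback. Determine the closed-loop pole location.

s = -218.7

Closed-loop transfer function: T(s) = K_p·P(s)/(1 + K_p·P(s)) = 208.7/(s + 10 + 208.7) = 208.7/(s + 218.7).
The closed-loop pole is at s = −218.7.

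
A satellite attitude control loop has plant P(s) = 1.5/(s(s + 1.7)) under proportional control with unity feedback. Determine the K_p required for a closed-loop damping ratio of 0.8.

Closed-loop characteristic equation: s² + 1.7s + K_p·1.5 = 0.
So ω_n = √(1.5K_p) and 2ζω_n = 1.7, giving ζ = 1.7/(2√(1.5K_p)).
Setting ζ = 0.8: √(1.5K_p) = 1.7/(2·0.8) = 1.062, so K_p = 1.129/1.5 = 0.753.

K_p = 0.753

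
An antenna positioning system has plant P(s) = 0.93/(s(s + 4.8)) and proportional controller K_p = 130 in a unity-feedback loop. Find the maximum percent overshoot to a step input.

49.5%

From 1 + K_pP(s) = 0: s² + 4.8s + 120.9 = 0 ⇒ ω_n = 11, ζ = 0.2183.
%OS = 100·exp(−πζ/√(1−ζ²)) = 100·exp(−π·0.2183/√0.9524) = 49.5%.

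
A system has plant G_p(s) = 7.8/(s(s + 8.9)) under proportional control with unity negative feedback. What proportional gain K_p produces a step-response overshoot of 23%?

K_p = 14.1

From %OS = 100·exp(−πζ/√(1−ζ²)) = 23%, ζ = −ln(0.23)/√(π²+ln²(0.23)) = 0.4237.
Characteristic equation s² + 8.9s + 7.8K_p = 0 gives ζ = 8.9/(2√(7.8K_p)).
Setting ζ = 0.4237: √(7.8K_p) = 8.9/(2·0.4237) = 10.5, so K_p = 110.3/7.8 = 14.1.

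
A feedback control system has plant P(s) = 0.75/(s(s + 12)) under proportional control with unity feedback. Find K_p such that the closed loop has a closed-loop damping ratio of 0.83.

K_p = 69.7

Closed-loop characteristic equation: s² + 12s + K_p·0.75 = 0.
So ω_n = √(0.75K_p) and 2ζω_n = 12, giving ζ = 12/(2√(0.75K_p)).
Setting ζ = 0.83: √(0.75K_p) = 12/(2·0.83) = 7.229, so K_p = 52.26/0.75 = 69.7.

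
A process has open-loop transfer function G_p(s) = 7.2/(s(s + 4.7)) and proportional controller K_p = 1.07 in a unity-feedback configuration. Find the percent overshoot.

0.675%

The closed-loop denominator s² + 4.7s + 7.704 gives ω_n = √7.704 = 2.776 and ζ = 4.7/(2ω_n) = 0.8467.
%OS = 100·exp(−πζ/√(1−ζ²)) = 100·exp(−π·0.8467/√0.2832) = 0.675%.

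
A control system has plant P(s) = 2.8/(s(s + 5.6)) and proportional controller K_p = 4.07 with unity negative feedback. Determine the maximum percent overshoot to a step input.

From 1 + K_pP(s) = 0: s² + 5.6s + 11.4 = 0 ⇒ ω_n = 3.376, ζ = 0.8294.
%OS = 100·exp(−πζ/√(1−ζ²)) = 100·exp(−π·0.8294/√0.312) = 0.942%.

0.942%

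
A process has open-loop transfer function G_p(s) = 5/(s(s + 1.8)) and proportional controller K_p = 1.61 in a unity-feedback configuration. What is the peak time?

T_p = 1.17 s

Closed-loop characteristic equation: s² + 1.8s + 8.05 = 0, so ω_n = 2.837 rad/s and ζ = 1.8/(2·2.837) = 0.3172.
Damped frequency ω_d = ω_n√(1−ζ²) = 2.691 rad/s, so peak time T_p = π/ω_d = 1.17 s.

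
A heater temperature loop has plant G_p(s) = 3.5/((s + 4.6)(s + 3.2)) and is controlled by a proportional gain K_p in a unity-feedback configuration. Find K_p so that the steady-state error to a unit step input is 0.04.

K_p = 101

For a type-0 loop with proportional control, e_ss = 1/(1 + K_p·G_p(0)).
G_p(0) = 0.2378. Require 1/(1 + K_p·0.2378) = 0.04, so 1 + 0.2378·K_p = 25.
K_p = (25 − 1)/0.2378 = 101.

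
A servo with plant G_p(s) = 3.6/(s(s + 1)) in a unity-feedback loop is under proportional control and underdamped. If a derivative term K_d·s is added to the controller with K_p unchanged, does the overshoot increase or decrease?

decrease

With PD the characteristic equation becomes s² + (a + K·K_d)s + K·K_p = 0; the damping term grows, ζ rises, overshoot falls.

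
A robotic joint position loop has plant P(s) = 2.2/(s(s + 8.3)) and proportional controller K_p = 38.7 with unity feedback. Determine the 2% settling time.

From 1 + K_pP(s) = 0: s² + 8.3s + 85.14 = 0 ⇒ ω_n = 9.227, ζ = 0.4498.
2% settling time T_s ≈ 4/(ζω_n) = 4/4.15 = 0.964 s.

T_s ≈ 0.964 s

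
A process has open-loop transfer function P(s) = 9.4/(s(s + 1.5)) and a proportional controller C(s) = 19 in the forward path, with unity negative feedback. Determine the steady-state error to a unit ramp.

0.0084

The loop has one pole at the origin (type 1). Velocity error constant K_v = lim_{s→0} s·C(s)P(s) = 19·9.4/1.5 = 119.1.
Steady-state error to a unit ramp: e_ss = 1/K_v = 0.0084.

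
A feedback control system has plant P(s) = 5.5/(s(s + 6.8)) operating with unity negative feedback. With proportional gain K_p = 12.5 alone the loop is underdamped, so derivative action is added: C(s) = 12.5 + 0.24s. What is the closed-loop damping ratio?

ζ = 0.49

Forward path: (12.5 + 0.24s)·5.5/(s(s+6.8)). The closed-loop characteristic equation is s² + (6.8 + 5.5·0.24)s + 5.5·12.5 = 0.
That is s² + 8.12s + 68.75 = 0, so ω_n = 8.292 rad/s and ζ = 8.12/(2·8.292) = 0.4897.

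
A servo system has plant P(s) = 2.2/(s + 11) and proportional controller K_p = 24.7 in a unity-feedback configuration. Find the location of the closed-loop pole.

Closed-loop transfer function: T(s) = K_p·P(s)/(1 + K_p·P(s)) = 54.34/(s + 11 + 54.34) = 54.34/(s + 65.34).
The closed-loop pole is at s = −65.34.

s = -65.34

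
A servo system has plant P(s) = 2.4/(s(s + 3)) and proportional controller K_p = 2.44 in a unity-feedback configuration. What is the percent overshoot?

Closed-loop characteristic equation: s² + 3s + 5.856 = 0, so ω_n = 2.42 rad/s and ζ = 3/(2·2.42) = 0.6199.
%OS = 100·exp(−πζ/√(1−ζ²)) = 100·exp(−π·0.6199/√0.6158) = 8.36%.

8.36%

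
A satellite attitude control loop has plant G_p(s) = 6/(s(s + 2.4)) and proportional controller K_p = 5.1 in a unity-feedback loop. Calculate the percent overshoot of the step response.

The closed-loop denominator s² + 2.4s + 30.6 gives ω_n = √30.6 = 5.532 and ζ = 2.4/(2ω_n) = 0.2169.
%OS = 100·exp(−πζ/√(1−ζ²)) = 100·exp(−π·0.2169/√0.9529) = 49.8%.

49.8%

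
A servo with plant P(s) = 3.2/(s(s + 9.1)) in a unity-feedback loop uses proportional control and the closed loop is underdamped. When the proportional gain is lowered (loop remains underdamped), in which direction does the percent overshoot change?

decrease

ζ = 9.1/(2√(3.2K_p)) rises as K_p falls; higher damping means less overshoot.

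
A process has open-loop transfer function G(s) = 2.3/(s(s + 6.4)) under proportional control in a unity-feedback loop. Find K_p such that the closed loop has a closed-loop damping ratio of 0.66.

Closed-loop characteristic equation: s² + 6.4s + K_p·2.3 = 0.
So ω_n = √(2.3K_p) and 2ζω_n = 6.4, giving ζ = 6.4/(2√(2.3K_p)).
Setting ζ = 0.66: √(2.3K_p) = 6.4/(2·0.66) = 4.848, so K_p = 23.51/2.3 = 10.2.

K_p = 10.2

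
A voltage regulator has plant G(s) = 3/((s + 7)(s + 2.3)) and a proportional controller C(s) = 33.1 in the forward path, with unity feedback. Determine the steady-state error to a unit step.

0.14

The loop is type 0. Static position error constant K_pos = C(0)·G(0) = 33.1·0.1863 = 6.168.
Steady-state error to a unit step: e_ss = 1/(1+K_pos) = 1/7.168 = 0.14.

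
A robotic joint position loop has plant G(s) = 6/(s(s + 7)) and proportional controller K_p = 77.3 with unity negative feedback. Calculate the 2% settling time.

From 1 + K_pG(s) = 0: s² + 7s + 463.8 = 0 ⇒ ω_n = 21.54, ζ = 0.1625.
2% settling time T_s ≈ 4/(ζω_n) = 4/3.5 = 1.14 s.

T_s ≈ 1.14 s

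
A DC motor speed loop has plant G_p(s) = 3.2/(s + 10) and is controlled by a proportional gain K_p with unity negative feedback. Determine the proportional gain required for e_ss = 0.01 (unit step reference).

K_p = 309

Steady-state error for a unit step on this type-0 loop is 1/(1 + K_p·G_p(0)).
G_p(0) = 0.32. Require 1/(1 + K_p·0.32) = 0.01, so 1 + 0.32·K_p = 100.
K_p = (100 − 1)/0.32 = 309.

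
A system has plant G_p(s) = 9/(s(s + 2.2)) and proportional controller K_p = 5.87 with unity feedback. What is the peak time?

Closed-loop characteristic equation: s² + 2.2s + 52.83 = 0, so ω_n = 7.268 rad/s and ζ = 2.2/(2·7.268) = 0.1513.
Damped frequency ω_d = ω_n√(1−ζ²) = 7.185 rad/s, so peak time T_p = π/ω_d = 0.437 s.

T_p = 0.437 s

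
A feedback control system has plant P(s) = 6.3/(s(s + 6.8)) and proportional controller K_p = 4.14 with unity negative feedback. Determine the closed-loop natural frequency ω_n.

The closed-loop denominator is s(s+6.8) + 4.14·6.3 = s² + 6.8s + 26.08.
So ω_n² = 26.08 ⇒ ω_n = 5.107 rad/s, and ζ = 6.8/(2ω_n) = 0.666.

ω_n = 5.11 rad/s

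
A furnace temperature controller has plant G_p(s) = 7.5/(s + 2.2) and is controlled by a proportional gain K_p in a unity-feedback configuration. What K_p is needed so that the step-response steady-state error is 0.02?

For a type-0 loop with proportional control, e_ss = 1/(1 + K_p·G_p(0)).
G_p(0) = 3.409. Require 1/(1 + K_p·3.409) = 0.02, so 1 + 3.409·K_p = 50.
K_p = (50 − 1)/3.409 = 14.4.

K_p = 14.4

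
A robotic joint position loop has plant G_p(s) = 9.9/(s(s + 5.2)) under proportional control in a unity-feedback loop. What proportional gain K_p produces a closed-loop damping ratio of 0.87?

Closed-loop characteristic equation: s² + 5.2s + K_p·9.9 = 0.
So ω_n = √(9.9K_p) and 2ζω_n = 5.2, giving ζ = 5.2/(2√(9.9K_p)).
Setting ζ = 0.87: √(9.9K_p) = 5.2/(2·0.87) = 2.989, so K_p = 8.931/9.9 = 0.902.

K_p = 0.902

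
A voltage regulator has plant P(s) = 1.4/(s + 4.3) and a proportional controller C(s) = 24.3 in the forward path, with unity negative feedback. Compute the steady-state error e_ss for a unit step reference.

The loop is type 0. Static position error constant K_pos = C(0)·P(0) = 24.3·0.3256 = 7.912.
Steady-state error to a unit step: e_ss = 1/(1+K_pos) = 1/8.912 = 0.112.

0.112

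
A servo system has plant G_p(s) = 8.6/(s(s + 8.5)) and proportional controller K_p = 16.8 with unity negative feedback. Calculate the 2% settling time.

T_s ≈ 0.941 s

The closed-loop denominator s² + 8.5s + 144.5 gives ω_n = √144.5 = 12.02 and ζ = 8.5/(2ω_n) = 0.3536.
2% settling time T_s ≈ 4/(ζω_n) = 4/4.25 = 0.941 s.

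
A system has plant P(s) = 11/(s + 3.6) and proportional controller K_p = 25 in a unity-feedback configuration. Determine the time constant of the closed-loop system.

Closed-loop transfer function: T(s) = K_p·P(s)/(1 + K_p·P(s)) = 275/(s + 3.6 + 275) = 275/(s + 278.6).
Time constant τ = 1/278.6 = 0.00359 s.

τ = 0.00359 s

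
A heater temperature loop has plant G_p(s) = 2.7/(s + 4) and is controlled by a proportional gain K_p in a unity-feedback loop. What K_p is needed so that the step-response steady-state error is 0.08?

For a type-0 loop with proportional control, e_ss = 1/(1 + K_p·G_p(0)).
G_p(0) = 0.675. Require 1/(1 + K_p·0.675) = 0.08, so 1 + 0.675·K_p = 12.5.
K_p = (12.5 − 1)/0.675 = 17.

K_p = 17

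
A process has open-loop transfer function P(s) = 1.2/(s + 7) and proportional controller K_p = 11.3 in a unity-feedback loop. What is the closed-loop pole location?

Closed-loop transfer function: T(s) = K_p·P(s)/(1 + K_p·P(s)) = 13.56/(s + 7 + 13.56) = 13.56/(s + 20.56).
The closed-loop pole is at s = −20.56.

s = -20.56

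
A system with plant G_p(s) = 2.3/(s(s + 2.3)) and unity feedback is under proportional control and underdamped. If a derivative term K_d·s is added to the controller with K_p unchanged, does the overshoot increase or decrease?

decrease

With PD the characteristic equation becomes s² + (a + K·K_d)s + K·K_p = 0; the damping term grows, ζ rises, overshoot falls.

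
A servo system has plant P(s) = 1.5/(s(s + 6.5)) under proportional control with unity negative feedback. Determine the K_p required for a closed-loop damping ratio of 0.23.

K_p = 133

Closed-loop characteristic equation: s² + 6.5s + K_p·1.5 = 0.
So ω_n = √(1.5K_p) and 2ζω_n = 6.5, giving ζ = 6.5/(2√(1.5K_p)).
Setting ζ = 0.23: √(1.5K_p) = 6.5/(2·0.23) = 14.13, so K_p = 199.7/1.5 = 133.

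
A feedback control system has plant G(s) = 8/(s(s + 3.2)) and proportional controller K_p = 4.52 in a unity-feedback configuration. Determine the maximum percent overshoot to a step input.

42%

The closed-loop denominator s² + 3.2s + 36.16 gives ω_n = √36.16 = 6.013 and ζ = 3.2/(2ω_n) = 0.2661.
%OS = 100·exp(−πζ/√(1−ζ²)) = 100·exp(−π·0.2661/√0.9292) = 42%.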